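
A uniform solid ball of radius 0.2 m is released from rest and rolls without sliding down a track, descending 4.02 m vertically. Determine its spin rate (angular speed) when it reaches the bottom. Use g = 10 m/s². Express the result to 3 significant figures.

ω ≈ 37.9 rad/s

For this body I = (2/5)MR², i.e. k = I/(MR²) = 0.4.
Pure rolling means v = ωR; then KE = ½Mv² + ½I(v/R)² = ½(1+k)Mv² = (7/10)Mv².
Energy conservation Mgh = ½(1+k)Mv² gives v = √(2gh/(1+k)) = √(2 × 10 × 4.02 / 1.4) = 7.578 m/s.
The angular speed follows from ω = v/R = 7.578/0.2 ≈ 37.9 rad/s.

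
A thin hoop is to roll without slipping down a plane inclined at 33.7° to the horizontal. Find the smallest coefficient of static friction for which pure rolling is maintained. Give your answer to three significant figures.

μ_min ≈ 0.333

Here I = MR², so the shape factor k = I/(MR²) = 1.
Translational: Mg sinθ − f = Ma. Rotational about the CM: fR = Iα = kMRa, so f = kMa.
These give a = g sinθ/(1+k) and the required friction f = kMg sinθ/(1+k).
With N = Mg cosθ, the no-slip condition f ≤ μN gives μ_min = f/N = k tanθ/(1+k).
μ_min = 1 × tan33.7° / 2 ≈ 0.333.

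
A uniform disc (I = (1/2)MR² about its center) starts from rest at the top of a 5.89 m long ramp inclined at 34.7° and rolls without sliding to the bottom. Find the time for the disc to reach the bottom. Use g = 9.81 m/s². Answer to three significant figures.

Here I = (1/2)MR², so the shape factor k = I/(MR²) = 0.5.
Along the incline Mg sinθ − f = Ma, and torque about the center fR = Iα = kMR²(a/R) gives f = kMa.
Hence a = g sinθ/(1+k) = 9.81×sin34.7°/1.5 = 3.723 m/s².
Starting from rest, L = ½at², so t = √(2L/a) = √(2×5.89/3.723) ≈ 1.78 s.

t ≈ 1.78 s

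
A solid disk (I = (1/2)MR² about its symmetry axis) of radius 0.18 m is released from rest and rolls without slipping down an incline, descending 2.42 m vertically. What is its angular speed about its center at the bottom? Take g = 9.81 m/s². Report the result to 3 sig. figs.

With I = (1/2)MR², the ratio k = I/(MR²) is 0.5.
Since it rolls without slipping, ω = v/R and KE = ½Mv² + ½Iω² = ½(1+k)Mv² = (3/4)Mv².
Energy conservation Mgh = ½(1+k)Mv² gives v = √(2gh/(1+k)) = √(2 × 9.81 × 2.42 / 1.5) = 5.626 m/s.
Then ω = v/R = 5.626 / 0.18 ≈ 31.3 rad/s.

ω ≈ 31.3 rad/s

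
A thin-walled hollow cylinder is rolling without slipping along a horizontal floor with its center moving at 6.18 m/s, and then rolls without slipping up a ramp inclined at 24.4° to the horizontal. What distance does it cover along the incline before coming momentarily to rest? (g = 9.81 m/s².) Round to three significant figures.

d ≈ 9.42 m

With I = MR², the ratio k = I/(MR²) is 1.
Rolling without slipping gives ω = v/R, so the total kinetic energy is ½Mv² + ½Iω² = ½(1+k)Mv² = Mv².
Setting this equal to Mgh gives the vertical rise h = (1+k)v₀²/(2g) = 2×6.18²/(2×9.81) = 3.893 m.
Along the incline, d = h/sinθ = 3.893/sin24.4° ≈ 9.42 m.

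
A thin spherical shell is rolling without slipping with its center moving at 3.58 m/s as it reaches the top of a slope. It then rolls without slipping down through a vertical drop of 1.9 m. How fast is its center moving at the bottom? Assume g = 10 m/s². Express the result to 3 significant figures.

The moment of inertia is (2/3)MR², giving k ≡ I/(MR²) = 2/3.
The rolling condition ω = v/R makes the rotational term ½I(v/R)² = ½kMv², so KE_total = ½(1+k)Mv² = (5/6)Mv².
Conserving energy between top and bottom: (5/6)Mv² = (5/6)Mv₀² + Mgh, hence v² = v₀² + 2gh/(1+k).
v = √(3.58² + 2×10×1.9/1.667) = √35.62 ≈ 5.97 m/s.

v ≈ 5.97 m/s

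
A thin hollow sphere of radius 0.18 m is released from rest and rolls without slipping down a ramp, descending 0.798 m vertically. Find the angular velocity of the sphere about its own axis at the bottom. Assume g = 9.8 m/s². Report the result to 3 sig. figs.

ω ≈ 17.0 rad/s

The moment of inertia is (2/3)MR², giving k ≡ I/(MR²) = 2/3.
The rolling condition ω = v/R makes the rotational term ½I(v/R)² = ½kMv², so KE_total = ½(1+k)Mv² = (5/6)Mv².
Energy conservation Mgh = ½(1+k)Mv² gives v = √(2gh/(1+k)) = √(2 × 9.8 × 0.798 / 1.667) = 3.063 m/s.
Then ω = v/R = 3.063 / 0.18 ≈ 17.0 rad/s.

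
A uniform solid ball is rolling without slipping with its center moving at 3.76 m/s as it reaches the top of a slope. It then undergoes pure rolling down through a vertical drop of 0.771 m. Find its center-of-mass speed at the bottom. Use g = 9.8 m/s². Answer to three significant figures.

v ≈ 4.99 m/s

The moment of inertia is (2/5)MR², giving k ≡ I/(MR²) = 0.4.
Pure rolling means v = ωR; then KE = ½Mv² + ½I(v/R)² = ½(1+k)Mv² = (7/10)Mv².
Conserving energy between top and bottom: (7/10)Mv² = (7/10)Mv₀² + Mgh, hence v² = v₀² + 2gh/(1+k).
v = √(3.76² + 2×9.8×0.771/1.4) = √24.93 ≈ 4.99 m/s.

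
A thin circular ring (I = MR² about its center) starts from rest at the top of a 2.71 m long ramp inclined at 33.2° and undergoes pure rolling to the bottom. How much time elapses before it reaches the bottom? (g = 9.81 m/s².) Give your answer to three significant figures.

t ≈ 1.42 s

With I = MR², the ratio k = I/(MR²) is 1.
Along the incline Mg sinθ − f = Ma, and torque about the center fR = Iα = kMR²(a/R) gives f = kMa.
Hence a = g sinθ/(1+k) = 9.81×sin33.2°/2 = 2.686 m/s².
With constant a from rest, t = √(2L/a) = √(2·2.71/2.686) ≈ 1.42 s.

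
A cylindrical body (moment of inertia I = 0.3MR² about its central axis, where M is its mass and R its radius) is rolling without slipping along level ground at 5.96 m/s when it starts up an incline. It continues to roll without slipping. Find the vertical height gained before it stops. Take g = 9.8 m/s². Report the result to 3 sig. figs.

h ≈ 2.36 m

The moment of inertia is 0.3MR², giving k ≡ I/(MR²) = 0.3.
The rolling condition ω = v/R makes the rotational term ½I(v/R)² = ½kMv², so KE_total = ½(1+k)Mv² = (13/20)Mv².
At the top the kinetic energy is zero, so (13/20)Mv₀² = Mgh.
Thus h = (1+k)v₀²/(2g) = 1.3 × 5.96² / (2 × 9.8) ≈ 2.36 m.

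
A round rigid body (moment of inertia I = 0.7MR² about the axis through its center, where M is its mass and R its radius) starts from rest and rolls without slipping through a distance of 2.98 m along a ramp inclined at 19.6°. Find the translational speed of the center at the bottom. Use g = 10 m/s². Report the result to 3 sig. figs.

v ≈ 3.43 m/s

The moment of inertia is 0.7MR², giving k ≡ I/(MR²) = 0.7.
Pure rolling means v = ωR; then KE = ½Mv² + ½I(v/R)² = ½(1+k)Mv² = (17/20)Mv².
The vertical drop is h = L sinθ = 2.98 × sin19.6° = 0.9996 m.
Energy conservation: Mgh = (17/20)Mv², so v = √(2gh/(1+k)) = √(2 × 10 × 0.9996 / 1.7) ≈ 3.43 m/s.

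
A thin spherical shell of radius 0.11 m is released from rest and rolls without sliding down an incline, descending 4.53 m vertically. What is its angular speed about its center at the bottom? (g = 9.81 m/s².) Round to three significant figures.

For this body I = (2/3)MR², i.e. k = I/(MR²) = 2/3.
The rolling condition ω = v/R makes the rotational term ½I(v/R)² = ½kMv², so KE_total = ½(1+k)Mv² = (5/6)Mv².
Energy conservation Mgh = ½(1+k)Mv² gives v = √(2gh/(1+k)) = √(2 × 9.81 × 4.53 / 1.667) = 7.303 m/s.
The angular speed follows from ω = v/R = 7.303/0.11 ≈ 66.4 rad/s.

ω ≈ 66.4 rad/s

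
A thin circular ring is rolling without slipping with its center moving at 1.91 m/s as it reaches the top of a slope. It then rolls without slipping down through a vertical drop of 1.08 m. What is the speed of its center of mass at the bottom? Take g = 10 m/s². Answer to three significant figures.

v ≈ 3.80 m/s

For this body I = MR², i.e. k = I/(MR²) = 1.
Since it rolls without slipping, ω = v/R and KE = ½Mv² + ½Iω² = ½(1+k)Mv² = Mv².
Conserving energy between top and bottom: Mv² = Mv₀² + Mgh, hence v² = v₀² + 2gh/(1+k).
v = √(1.91² + 2×10×1.08/2) = √14.45 ≈ 3.80 m/s.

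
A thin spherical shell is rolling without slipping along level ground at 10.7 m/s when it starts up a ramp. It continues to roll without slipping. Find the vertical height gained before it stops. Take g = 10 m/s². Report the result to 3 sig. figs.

With I = (2/3)MR², the ratio k = I/(MR²) is 2/3.
The rolling condition ω = v/R makes the rotational term ½I(v/R)² = ½kMv², so KE_total = ½(1+k)Mv² = (5/6)Mv².
All of this converts to potential energy at the highest point: (5/6)Mv₀² = Mgh.
Thus h = (1+k)v₀²/(2g) = 1.667 × 10.7² / (2 × 10) ≈ 9.54 m.

h ≈ 9.54 m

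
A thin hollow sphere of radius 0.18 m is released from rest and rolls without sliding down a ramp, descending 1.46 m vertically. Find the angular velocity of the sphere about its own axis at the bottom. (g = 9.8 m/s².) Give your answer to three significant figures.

For this body I = (2/3)MR², i.e. k = I/(MR²) = 2/3.
The rolling condition ω = v/R makes the rotational term ½I(v/R)² = ½kMv², so KE_total = ½(1+k)Mv² = (5/6)Mv².
Energy conservation Mgh = ½(1+k)Mv² gives v = √(2gh/(1+k)) = √(2 × 9.8 × 1.46 / 1.667) = 4.144 m/s.
The angular speed follows from ω = v/R = 4.144/0.18 ≈ 23.0 rad/s.

ω ≈ 23.0 rad/s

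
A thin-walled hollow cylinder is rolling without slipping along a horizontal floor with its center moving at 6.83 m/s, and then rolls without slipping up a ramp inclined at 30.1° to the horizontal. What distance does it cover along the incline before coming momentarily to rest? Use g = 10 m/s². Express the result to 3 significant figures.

For this body I = MR², i.e. k = I/(MR²) = 1.
Since it rolls without slipping, ω = v/R and KE = ½Mv² + ½Iω² = ½(1+k)Mv² = Mv².
Setting this equal to Mgh gives the vertical rise h = (1+k)v₀²/(2g) = 2×6.83²/(2×10) = 4.665 m.
The distance along the slope is d = h/sinθ = 4.665/sin30.1° ≈ 9.30 m.

d ≈ 9.30 m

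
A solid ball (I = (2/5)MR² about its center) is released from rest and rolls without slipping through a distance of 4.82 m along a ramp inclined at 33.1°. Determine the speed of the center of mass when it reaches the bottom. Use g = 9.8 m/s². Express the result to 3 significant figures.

The moment of inertia is (2/5)MR², giving k ≡ I/(MR²) = 0.4.
The rolling condition ω = v/R makes the rotational term ½I(v/R)² = ½kMv², so KE_total = ½(1+k)Mv² = (7/10)Mv².
The vertical drop is h = L sinθ = 4.82 × sin33.1° = 2.632 m.
Setting Mgh = (7/10)Mv² gives v = √(2gh/(1+k)) = √(2·9.8·2.632/1.4) ≈ 6.07 m/s.

v ≈ 6.07 m/s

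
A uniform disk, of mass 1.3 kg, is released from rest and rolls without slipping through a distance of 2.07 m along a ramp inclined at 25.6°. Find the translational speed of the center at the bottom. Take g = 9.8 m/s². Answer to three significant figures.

Here I = (1/2)MR², so the shape factor k = I/(MR²) = 0.5.
The rolling condition ω = v/R makes the rotational term ½I(v/R)² = ½kMv², so KE_total = ½(1+k)Mv² = (3/4)Mv².
The vertical drop is h = L sinθ = 2.07 × sin25.6° = 0.8944 m.
Energy conservation: Mgh = (3/4)Mv², so v = √(2gh/(1+k)) = √(2 × 9.8 × 0.8944 / 1.5) ≈ 3.42 m/s.

v ≈ 3.42 m/s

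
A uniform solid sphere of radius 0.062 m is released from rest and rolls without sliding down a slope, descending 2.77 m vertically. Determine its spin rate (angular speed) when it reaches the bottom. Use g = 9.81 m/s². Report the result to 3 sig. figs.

The moment of inertia is (2/5)MR², giving k ≡ I/(MR²) = 0.4.
Since it rolls without slipping, ω = v/R and KE = ½Mv² + ½Iω² = ½(1+k)Mv² = (7/10)Mv².
Energy conservation Mgh = ½(1+k)Mv² gives v = √(2gh/(1+k)) = √(2 × 9.81 × 2.77 / 1.4) = 6.231 m/s.
Then ω = v/R = 6.231 / 0.062 ≈ 100 rad/s.

ω ≈ 100 rad/s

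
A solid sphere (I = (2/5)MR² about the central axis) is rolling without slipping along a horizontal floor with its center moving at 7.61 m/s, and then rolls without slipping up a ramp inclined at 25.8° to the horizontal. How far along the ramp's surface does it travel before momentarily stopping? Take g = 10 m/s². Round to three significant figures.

d ≈ 9.31 m

With I = (2/5)MR², the ratio k = I/(MR²) is 0.4.
Rolling without slipping gives ω = v/R, so the total kinetic energy is ½Mv² + ½Iω² = ½(1+k)Mv² = (7/10)Mv².
Setting this equal to Mgh gives the vertical rise h = (1+k)v₀²/(2g) = 1.4×7.61²/(2×10) = 4.054 m.
Along the incline, d = h/sinθ = 4.054/sin25.8° ≈ 9.31 m.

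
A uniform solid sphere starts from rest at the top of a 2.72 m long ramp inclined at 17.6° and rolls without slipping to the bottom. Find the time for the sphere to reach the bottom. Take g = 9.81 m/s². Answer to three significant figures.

t ≈ 1.60 s

For this body I = (2/5)MR², i.e. k = I/(MR²) = 0.4.
Along the incline Mg sinθ − f = Ma, and torque about the center fR = Iα = kMR²(a/R) gives f = kMa.
Hence a = g sinθ/(1+k) = 9.81×sin17.6°/1.4 = 2.119 m/s².
With constant a from rest, t = √(2L/a) = √(2·2.72/2.119) ≈ 1.60 s.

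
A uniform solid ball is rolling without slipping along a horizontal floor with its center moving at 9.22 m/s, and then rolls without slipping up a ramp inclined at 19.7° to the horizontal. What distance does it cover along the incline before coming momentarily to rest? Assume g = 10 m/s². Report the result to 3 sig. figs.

d ≈ 17.7 m

The moment of inertia is (2/5)MR², giving k ≡ I/(MR²) = 0.4.
Rolling without slipping gives ω = v/R, so the total kinetic energy is ½Mv² + ½Iω² = ½(1+k)Mv² = (7/10)Mv².
Setting this equal to Mgh gives the vertical rise h = (1+k)v₀²/(2g) = 1.4×9.22²/(2×10) = 5.951 m.
The distance along the slope is d = h/sinθ = 5.951/sin19.7° ≈ 17.7 m.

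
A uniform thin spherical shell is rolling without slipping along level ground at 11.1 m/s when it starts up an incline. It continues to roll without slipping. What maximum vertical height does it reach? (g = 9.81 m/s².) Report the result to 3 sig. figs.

Here I = (2/3)MR², so the shape factor k = I/(MR²) = 2/3.
Since it rolls without slipping, ω = v/R and KE = ½Mv² + ½Iω² = ½(1+k)Mv² = (5/6)Mv².
At the top the kinetic energy is zero, so (5/6)Mv₀² = Mgh.
Thus h = (1+k)v₀²/(2g) = 1.667 × 11.1² / (2 × 9.81) ≈ 10.5 m.

h ≈ 10.5 m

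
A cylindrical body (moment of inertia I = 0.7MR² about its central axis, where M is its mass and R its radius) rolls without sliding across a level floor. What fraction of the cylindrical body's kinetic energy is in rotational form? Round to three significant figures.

Here I = 0.7MR², so the shape factor k = I/(MR²) = 0.7.
With ω = v/R, KE_trans = ½Mv² and KE_rot = ½Iω² = ½kMv², so KE_total = ½(1+k)Mv².
The rotational fraction is therefore k/(1+k) = 0.7/1.7 ≈ 0.412.

fraction ≈ 0.412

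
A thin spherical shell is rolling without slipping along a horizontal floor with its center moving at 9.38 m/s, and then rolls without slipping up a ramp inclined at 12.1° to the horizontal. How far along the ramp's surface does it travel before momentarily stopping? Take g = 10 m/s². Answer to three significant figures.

d ≈ 35.0 m

The moment of inertia is (2/3)MR², giving k ≡ I/(MR²) = 2/3.
The rolling condition ω = v/R makes the rotational term ½I(v/R)² = ½kMv², so KE_total = ½(1+k)Mv² = (5/6)Mv².
Setting this equal to Mgh gives the vertical rise h = (1+k)v₀²/(2g) = 1.667×9.38²/(2×10) = 7.332 m.
The distance along the slope is d = h/sinθ = 7.332/sin12.1° ≈ 35.0 m.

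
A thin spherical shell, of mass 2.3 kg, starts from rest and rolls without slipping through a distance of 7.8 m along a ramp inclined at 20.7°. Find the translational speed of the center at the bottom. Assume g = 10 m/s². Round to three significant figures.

Here I = (2/3)MR², so the shape factor k = I/(MR²) = 2/3.
Since it rolls without slipping, ω = v/R and KE = ½Mv² + ½Iω² = ½(1+k)Mv² = (5/6)Mv².
The vertical drop is h = L sinθ = 7.8 × sin20.7° = 2.757 m.
Setting Mgh = (5/6)Mv² gives v = √(2gh/(1+k)) = √(2·10·2.757/1.667) ≈ 5.75 m/s.

v ≈ 5.75 m/s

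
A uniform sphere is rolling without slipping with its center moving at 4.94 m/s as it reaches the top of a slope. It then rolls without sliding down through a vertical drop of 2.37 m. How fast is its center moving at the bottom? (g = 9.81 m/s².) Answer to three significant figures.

The moment of inertia is (2/5)MR², giving k ≡ I/(MR²) = 0.4.
Since it rolls without slipping, ω = v/R and KE = ½Mv² + ½Iω² = ½(1+k)Mv² = (7/10)Mv².
Energy conservation: (7/10)Mv₀² + Mgh = (7/10)Mv², so v² = v₀² + 2gh/(1+k).
v = √(4.94² + 2×9.81×2.37/1.4) = √57.62 ≈ 7.59 m/s.

v ≈ 7.59 m/s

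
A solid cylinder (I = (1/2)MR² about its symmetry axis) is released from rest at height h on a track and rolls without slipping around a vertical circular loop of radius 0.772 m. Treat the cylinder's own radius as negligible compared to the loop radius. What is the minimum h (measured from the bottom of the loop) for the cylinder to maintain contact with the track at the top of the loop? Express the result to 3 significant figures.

The moment of inertia is (1/2)MR², giving k ≡ I/(MR²) = 0.5.
At the top of the loop, the minimum-contact condition is Mg = Mv_top²/r, so v_top² = gr.
With ω = v/R, the kinetic energy at speed v is ½(1+k)Mv² = (3/4)Mv².
Energy conservation from release (height h) to the top (height 2r): Mgh = Mg(2r) + (3/4)M·gr.
Thus h_min = 2r + (1+k)r/2 = r(2 + 1.5/2) = 0.772 × 2.75 ≈ 2.12 m.

h_min ≈ 2.12 m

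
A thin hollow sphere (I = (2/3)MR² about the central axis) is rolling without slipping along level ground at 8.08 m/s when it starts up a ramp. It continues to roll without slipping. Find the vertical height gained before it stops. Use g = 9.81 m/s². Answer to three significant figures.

h ≈ 5.55 m

The moment of inertia is (2/3)MR², giving k ≡ I/(MR²) = 2/3.
Rolling without slipping gives ω = v/R, so the total kinetic energy is ½Mv² + ½Iω² = ½(1+k)Mv² = (5/6)Mv².
At the top the kinetic energy is zero, so (5/6)Mv₀² = Mgh.
Thus h = (1+k)v₀²/(2g) = 1.667 × 8.08² / (2 × 9.81) ≈ 5.55 m.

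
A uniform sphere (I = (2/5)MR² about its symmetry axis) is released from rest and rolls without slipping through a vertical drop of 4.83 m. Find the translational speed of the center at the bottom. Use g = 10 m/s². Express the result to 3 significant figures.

With I = (2/5)MR², the ratio k = I/(MR²) is 0.4.
Rolling without slipping gives ω = v/R, so the total kinetic energy is ½Mv² + ½Iω² = ½(1+k)Mv² = (7/10)Mv².
Energy conservation: Mgh = (7/10)Mv², so v = √(2gh/(1+k)) = √(2 × 10 × 4.83 / 1.4) ≈ 8.31 m/s.

v ≈ 8.31 m/s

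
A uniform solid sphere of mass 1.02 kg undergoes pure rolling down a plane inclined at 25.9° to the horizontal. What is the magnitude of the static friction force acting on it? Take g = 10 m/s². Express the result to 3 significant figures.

f ≈ 1.27 N

The moment of inertia is (2/5)MR², giving k ≡ I/(MR²) = 0.4.
Along the incline Mg sinθ − f = Ma, and torque about the center fR = Iα = kMR²(a/R) gives f = kMa.
Combining, a = g sinθ/(1+k) and f = kMa = kMg sinθ/(1+k).
f = 0.4 × 1.02 × 10 × sin25.9° / 1.4 ≈ 1.27 N.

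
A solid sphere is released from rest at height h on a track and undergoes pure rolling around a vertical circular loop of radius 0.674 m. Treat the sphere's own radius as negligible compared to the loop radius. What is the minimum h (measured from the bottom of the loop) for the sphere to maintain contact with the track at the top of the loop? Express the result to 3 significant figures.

h_min ≈ 1.82 m

For this body I = (2/5)MR², i.e. k = I/(MR²) = 0.4.
At the top, contact is just lost when gravity alone supplies the centripetal force: Mg = Mv_top²/r, i.e. v_top² = gr.
With ω = v/R, the kinetic energy at speed v is ½(1+k)Mv² = (7/10)Mv².
Energy conservation from release (height h) to the top (height 2r): Mgh = Mg(2r) + (7/10)M·gr.
Thus h_min = 2r + (1+k)r/2 = r(2 + 1.4/2) = 0.674 × 2.7 ≈ 1.82 m.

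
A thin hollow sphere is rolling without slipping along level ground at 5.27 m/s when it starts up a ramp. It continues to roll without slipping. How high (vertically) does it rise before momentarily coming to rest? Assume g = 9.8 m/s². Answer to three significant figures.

Here I = (2/3)MR², so the shape factor k = I/(MR²) = 2/3.
Since it rolls without slipping, ω = v/R and KE = ½Mv² + ½Iω² = ½(1+k)Mv² = (5/6)Mv².
At the top the kinetic energy is zero, so (5/6)Mv₀² = Mgh.
Thus h = (1+k)v₀²/(2g) = 1.667 × 5.27² / (2 × 9.8) ≈ 2.36 m.

h ≈ 2.36 m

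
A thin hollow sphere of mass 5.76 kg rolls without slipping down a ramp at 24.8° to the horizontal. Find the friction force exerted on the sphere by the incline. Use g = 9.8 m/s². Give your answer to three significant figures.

f ≈ 9.47 N

The moment of inertia is (2/3)MR², giving k ≡ I/(MR²) = 2/3.
Translational: Mg sinθ − f = Ma. Rotational about the CM: fR = Iα = kMRa, so f = kMa.
Combining, a = g sinθ/(1+k) and f = kMa = kMg sinθ/(1+k).
f = (2/3) × 5.76 × 9.8 × sin24.8° / 1.667 ≈ 9.47 N.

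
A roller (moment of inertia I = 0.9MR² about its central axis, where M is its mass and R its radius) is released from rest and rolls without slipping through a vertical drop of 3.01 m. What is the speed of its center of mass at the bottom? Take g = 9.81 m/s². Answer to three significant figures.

Here I = 0.9MR², so the shape factor k = I/(MR²) = 0.9.
Pure rolling means v = ωR; then KE = ½Mv² + ½I(v/R)² = ½(1+k)Mv² = (19/20)Mv².
Setting Mgh = (19/20)Mv² gives v = √(2gh/(1+k)) = √(2·9.81·3.01/1.9) ≈ 5.58 m/s.

v ≈ 5.58 m/s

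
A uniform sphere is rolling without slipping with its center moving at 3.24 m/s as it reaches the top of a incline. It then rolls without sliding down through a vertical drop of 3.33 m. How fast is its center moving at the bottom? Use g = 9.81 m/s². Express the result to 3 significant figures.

The moment of inertia is (2/5)MR², giving k ≡ I/(MR²) = 0.4.
The rolling condition ω = v/R makes the rotational term ½I(v/R)² = ½kMv², so KE_total = ½(1+k)Mv² = (7/10)Mv².
Energy conservation: (7/10)Mv₀² + Mgh = (7/10)Mv², so v² = v₀² + 2gh/(1+k).
v = √(3.24² + 2×9.81×3.33/1.4) = √57.17 ≈ 7.56 m/s.

v ≈ 7.56 m/s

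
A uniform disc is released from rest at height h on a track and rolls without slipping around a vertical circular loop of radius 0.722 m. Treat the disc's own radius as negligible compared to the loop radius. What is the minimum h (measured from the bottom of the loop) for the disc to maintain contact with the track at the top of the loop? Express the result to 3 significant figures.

h_min ≈ 1.99 m

Here I = (1/2)MR², so the shape factor k = I/(MR²) = 0.5.
At the top, contact is just lost when gravity alone supplies the centripetal force: Mg = Mv_top²/r, i.e. v_top² = gr.
With ω = v/R, the kinetic energy at speed v is ½(1+k)Mv² = (3/4)Mv².
Energy conservation from release (height h) to the top (height 2r): Mgh = Mg(2r) + (3/4)M·gr.
Thus h_min = 2r + (1+k)r/2 = r(2 + 1.5/2) = 0.722 × 2.75 ≈ 1.99 m.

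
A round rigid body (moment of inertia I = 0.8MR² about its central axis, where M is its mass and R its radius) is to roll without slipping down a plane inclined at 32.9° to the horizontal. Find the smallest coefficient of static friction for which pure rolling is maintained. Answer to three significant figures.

For this body I = 0.8MR², i.e. k = I/(MR²) = 0.8.
Newton's second law down the slope: Mg sinθ − f = Ma. The torque equation fR = Iα (with α = a/R) gives f = kMa.
These give a = g sinθ/(1+k) and the required friction f = kMg sinθ/(1+k).
The normal force is N = Mg cosθ, so μ_min = f/N = k tanθ/(1+k).
μ_min = 0.8 × tan32.9° / 1.8 ≈ 0.288.

μ_min ≈ 0.288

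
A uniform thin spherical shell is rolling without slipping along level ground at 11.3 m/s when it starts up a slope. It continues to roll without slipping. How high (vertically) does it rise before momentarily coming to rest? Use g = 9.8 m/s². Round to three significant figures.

The moment of inertia is (2/3)MR², giving k ≡ I/(MR²) = 2/3.
Since it rolls without slipping, ω = v/R and KE = ½Mv² + ½Iω² = ½(1+k)Mv² = (5/6)Mv².
All of this converts to potential energy at the highest point: (5/6)Mv₀² = Mgh.
Thus h = (1+k)v₀²/(2g) = 1.667 × 11.3² / (2 × 9.8) ≈ 10.9 m.

h ≈ 10.9 m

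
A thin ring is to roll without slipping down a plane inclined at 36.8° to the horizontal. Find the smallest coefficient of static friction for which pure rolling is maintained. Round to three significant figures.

μ_min ≈ 0.374

With I = MR², the ratio k = I/(MR²) is 1.
Translational: Mg sinθ − f = Ma. Rotational about the CM: fR = Iα = kMRa, so f = kMa.
These give a = g sinθ/(1+k) and the required friction f = kMg sinθ/(1+k).
The normal force is N = Mg cosθ, so μ_min = f/N = k tanθ/(1+k).
μ_min = 1 × tan36.8° / 2 ≈ 0.374.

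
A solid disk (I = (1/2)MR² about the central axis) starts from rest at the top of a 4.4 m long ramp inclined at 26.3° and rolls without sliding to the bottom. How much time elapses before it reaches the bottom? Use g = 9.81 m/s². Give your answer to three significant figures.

With I = (1/2)MR², the ratio k = I/(MR²) is 0.5.
Newton's second law down the slope: Mg sinθ − f = Ma. The torque equation fR = Iα (with α = a/R) gives f = kMa.
Hence a = g sinθ/(1+k) = 9.81×sin26.3°/1.5 = 2.898 m/s².
Starting from rest, L = ½at², so t = √(2L/a) = √(2×4.4/2.898) ≈ 1.74 s.

t ≈ 1.74 s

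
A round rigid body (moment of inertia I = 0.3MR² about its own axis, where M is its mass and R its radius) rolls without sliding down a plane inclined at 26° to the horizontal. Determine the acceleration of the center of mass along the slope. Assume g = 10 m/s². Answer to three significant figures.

For this body I = 0.3MR², i.e. k = I/(MR²) = 0.3.
Along the incline Mg sinθ − f = Ma, and torque about the center fR = Iα = kMR²(a/R) gives f = kMa.
Eliminating f: Mg sinθ = (1+k)Ma, so a = g sinθ/(1+k) = 10 × sin26° / 1.3 ≈ 3.37 m/s².

a ≈ 3.37 m/s²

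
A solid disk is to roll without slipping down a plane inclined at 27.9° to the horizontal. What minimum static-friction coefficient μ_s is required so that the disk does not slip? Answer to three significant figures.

Here I = (1/2)MR², so the shape factor k = I/(MR²) = 0.5.
Newton's second law down the slope: Mg sinθ − f = Ma. The torque equation fR = Iα (with α = a/R) gives f = kMa.
These give a = g sinθ/(1+k) and the required friction f = kMg sinθ/(1+k).
The normal force is N = Mg cosθ, so μ_min = f/N = k tanθ/(1+k).
μ_min = 0.5 × tan27.9° / 1.5 ≈ 0.176.

μ_min ≈ 0.176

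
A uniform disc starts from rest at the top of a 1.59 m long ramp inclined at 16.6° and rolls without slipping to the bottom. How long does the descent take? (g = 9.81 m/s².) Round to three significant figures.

With I = (1/2)MR², the ratio k = I/(MR²) is 0.5.
Along the incline Mg sinθ − f = Ma, and torque about the center fR = Iα = kMR²(a/R) gives f = kMa.
Hence a = g sinθ/(1+k) = 9.81×sin16.6°/1.5 = 1.868 m/s².
With constant a from rest, t = √(2L/a) = √(2·1.59/1.868) ≈ 1.30 s.

t ≈ 1.30 s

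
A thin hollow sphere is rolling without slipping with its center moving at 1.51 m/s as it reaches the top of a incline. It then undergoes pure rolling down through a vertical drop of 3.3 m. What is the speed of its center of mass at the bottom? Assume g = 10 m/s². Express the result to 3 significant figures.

v ≈ 6.47 m/s

The moment of inertia is (2/3)MR², giving k ≡ I/(MR²) = 2/3.
Rolling without slipping gives ω = v/R, so the total kinetic energy is ½Mv² + ½Iω² = ½(1+k)Mv² = (5/6)Mv².
Conserving energy between top and bottom: (5/6)Mv² = (5/6)Mv₀² + Mgh, hence v² = v₀² + 2gh/(1+k).
v = √(1.51² + 2×10×3.3/1.667) = √41.88 ≈ 6.47 m/s.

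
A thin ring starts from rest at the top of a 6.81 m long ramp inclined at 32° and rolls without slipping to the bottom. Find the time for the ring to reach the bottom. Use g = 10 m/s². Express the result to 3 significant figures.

t ≈ 2.27 s

With I = MR², the ratio k = I/(MR²) is 1.
Newton's second law down the slope: Mg sinθ − f = Ma. The torque equation fR = Iα (with α = a/R) gives f = kMa.
Hence a = g sinθ/(1+k) = 10×sin32°/2 = 2.65 m/s².
With constant a from rest, t = √(2L/a) = √(2·6.81/2.65) ≈ 2.27 s.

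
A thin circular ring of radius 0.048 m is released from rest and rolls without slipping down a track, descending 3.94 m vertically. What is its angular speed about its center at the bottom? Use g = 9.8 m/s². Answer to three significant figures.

Here I = MR², so the shape factor k = I/(MR²) = 1.
The rolling condition ω = v/R makes the rotational term ½I(v/R)² = ½kMv², so KE_total = ½(1+k)Mv² = Mv².
Energy conservation Mgh = ½(1+k)Mv² gives v = √(2gh/(1+k)) = √(2 × 9.8 × 3.94 / 2) = 6.214 m/s.
The angular speed follows from ω = v/R = 6.214/0.048 ≈ 129 rad/s.

ω ≈ 129 rad/s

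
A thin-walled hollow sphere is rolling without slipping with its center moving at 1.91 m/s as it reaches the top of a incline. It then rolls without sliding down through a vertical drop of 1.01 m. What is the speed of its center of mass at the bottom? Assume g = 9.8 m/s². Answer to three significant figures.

For this body I = (2/3)MR², i.e. k = I/(MR²) = 2/3.
Pure rolling means v = ωR; then KE = ½Mv² + ½I(v/R)² = ½(1+k)Mv² = (5/6)Mv².
Energy conservation: (5/6)Mv₀² + Mgh = (5/6)Mv², so v² = v₀² + 2gh/(1+k).
v = √(1.91² + 2×9.8×1.01/1.667) = √15.53 ≈ 3.94 m/s.

v ≈ 3.94 m/s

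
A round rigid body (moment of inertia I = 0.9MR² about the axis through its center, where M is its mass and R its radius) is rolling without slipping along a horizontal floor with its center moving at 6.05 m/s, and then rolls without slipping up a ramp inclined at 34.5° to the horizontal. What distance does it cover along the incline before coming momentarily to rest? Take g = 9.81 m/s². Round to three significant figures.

With I = 0.9MR², the ratio k = I/(MR²) is 0.9.
Pure rolling means v = ωR; then KE = ½Mv² + ½I(v/R)² = ½(1+k)Mv² = (19/20)Mv².
Setting this equal to Mgh gives the vertical rise h = (1+k)v₀²/(2g) = 1.9×6.05²/(2×9.81) = 3.545 m.
Along the incline, d = h/sinθ = 3.545/sin34.5° ≈ 6.26 m.

d ≈ 6.26 m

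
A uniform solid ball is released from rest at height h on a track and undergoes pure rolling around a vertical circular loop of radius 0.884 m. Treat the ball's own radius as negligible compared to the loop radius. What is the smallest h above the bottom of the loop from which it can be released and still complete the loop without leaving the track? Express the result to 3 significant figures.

h_min ≈ 2.39 m

With I = (2/5)MR², the ratio k = I/(MR²) is 0.4.
At the top of the loop, the minimum-contact condition is Mg = Mv_top²/r, so v_top² = gr.
With ω = v/R, the kinetic energy at speed v is ½(1+k)Mv² = (7/10)Mv².
Energy conservation from release (height h) to the top (height 2r): Mgh = Mg(2r) + (7/10)M·gr.
Thus h_min = 2r + (1+k)r/2 = r(2 + 1.4/2) = 0.884 × 2.7 ≈ 2.39 m.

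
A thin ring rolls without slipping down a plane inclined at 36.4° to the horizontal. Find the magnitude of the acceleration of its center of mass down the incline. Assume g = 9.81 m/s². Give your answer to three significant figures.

For this body I = MR², i.e. k = I/(MR²) = 1.
Newton's second law down the slope: Mg sinθ − f = Ma. The torque equation fR = Iα (with α = a/R) gives f = kMa.
Eliminating f: Mg sinθ = (1+k)Ma, so a = g sinθ/(1+k) = 9.81 × sin36.4° / 2 ≈ 2.91 m/s².

a ≈ 2.91 m/s²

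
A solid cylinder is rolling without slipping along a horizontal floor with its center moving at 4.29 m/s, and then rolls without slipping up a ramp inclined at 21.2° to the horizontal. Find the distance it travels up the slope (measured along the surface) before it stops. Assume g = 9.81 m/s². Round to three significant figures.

d ≈ 3.89 m

With I = (1/2)MR², the ratio k = I/(MR²) is 0.5.
The rolling condition ω = v/R makes the rotational term ½I(v/R)² = ½kMv², so KE_total = ½(1+k)Mv² = (3/4)Mv².
Setting this equal to Mgh gives the vertical rise h = (1+k)v₀²/(2g) = 1.5×4.29²/(2×9.81) = 1.407 m.
Along the incline, d = h/sinθ = 1.407/sin21.2° ≈ 3.89 m.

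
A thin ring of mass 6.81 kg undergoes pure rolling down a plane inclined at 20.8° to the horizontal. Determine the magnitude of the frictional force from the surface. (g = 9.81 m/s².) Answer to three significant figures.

For this body I = MR², i.e. k = I/(MR²) = 1.
Translational: Mg sinθ − f = Ma. Rotational about the CM: fR = Iα = kMRa, so f = kMa.
Combining, a = g sinθ/(1+k) and f = kMa = kMg sinθ/(1+k).
f = 1 × 6.81 × 9.81 × sin20.8° / 2 ≈ 11.9 N.

f ≈ 11.9 N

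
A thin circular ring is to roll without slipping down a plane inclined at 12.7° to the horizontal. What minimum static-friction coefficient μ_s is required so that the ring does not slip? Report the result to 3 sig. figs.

μ_min ≈ 0.113

Here I = MR², so the shape factor k = I/(MR²) = 1.
Translational: Mg sinθ − f = Ma. Rotational about the CM: fR = Iα = kMRa, so f = kMa.
These give a = g sinθ/(1+k) and the required friction f = kMg sinθ/(1+k).
With N = Mg cosθ, the no-slip condition f ≤ μN gives μ_min = f/N = k tanθ/(1+k).
μ_min = 1 × tan12.7° / 2 ≈ 0.113.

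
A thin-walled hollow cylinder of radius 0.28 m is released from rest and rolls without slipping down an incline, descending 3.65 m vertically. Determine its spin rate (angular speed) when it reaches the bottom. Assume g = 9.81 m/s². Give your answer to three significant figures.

ω ≈ 21.4 rad/s

With I = MR², the ratio k = I/(MR²) is 1.
The rolling condition ω = v/R makes the rotational term ½I(v/R)² = ½kMv², so KE_total = ½(1+k)Mv² = Mv².
Energy conservation Mgh = ½(1+k)Mv² gives v = √(2gh/(1+k)) = √(2 × 9.81 × 3.65 / 2) = 5.984 m/s.
The angular speed follows from ω = v/R = 5.984/0.28 ≈ 21.4 rad/s.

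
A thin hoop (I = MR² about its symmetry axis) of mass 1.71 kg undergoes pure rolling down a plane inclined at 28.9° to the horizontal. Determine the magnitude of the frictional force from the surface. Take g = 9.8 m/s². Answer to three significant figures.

With I = MR², the ratio k = I/(MR²) is 1.
Along the incline Mg sinθ − f = Ma, and torque about the center fR = Iα = kMR²(a/R) gives f = kMa.
Combining, a = g sinθ/(1+k) and f = kMa = kMg sinθ/(1+k).
f = 1 × 1.71 × 9.8 × sin28.9° / 2 ≈ 4.05 N.

f ≈ 4.05 N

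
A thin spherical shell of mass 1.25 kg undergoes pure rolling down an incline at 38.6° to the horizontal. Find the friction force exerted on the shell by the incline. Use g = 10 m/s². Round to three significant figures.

The moment of inertia is (2/3)MR², giving k ≡ I/(MR²) = 2/3.
Newton's second law down the slope: Mg sinθ − f = Ma. The torque equation fR = Iα (with α = a/R) gives f = kMa.
Combining, a = g sinθ/(1+k) and f = kMa = kMg sinθ/(1+k).
f = (2/3) × 1.25 × 10 × sin38.6° / 1.667 ≈ 3.12 N.

f ≈ 3.12 N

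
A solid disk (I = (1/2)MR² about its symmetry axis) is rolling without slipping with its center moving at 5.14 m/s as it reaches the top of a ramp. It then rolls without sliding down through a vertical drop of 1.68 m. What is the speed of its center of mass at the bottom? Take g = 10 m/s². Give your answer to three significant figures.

v ≈ 6.99 m/s

Here I = (1/2)MR², so the shape factor k = I/(MR²) = 0.5.
Pure rolling means v = ωR; then KE = ½Mv² + ½I(v/R)² = ½(1+k)Mv² = (3/4)Mv².
Conserving energy between top and bottom: (3/4)Mv² = (3/4)Mv₀² + Mgh, hence v² = v₀² + 2gh/(1+k).
v = √(5.14² + 2×10×1.68/1.5) = √48.82 ≈ 6.99 m/s.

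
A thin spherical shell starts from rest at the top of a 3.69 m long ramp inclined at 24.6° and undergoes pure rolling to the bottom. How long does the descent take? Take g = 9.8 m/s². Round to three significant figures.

t ≈ 1.74 s

With I = (2/3)MR², the ratio k = I/(MR²) is 2/3.
Newton's second law down the slope: Mg sinθ − f = Ma. The torque equation fR = Iα (with α = a/R) gives f = kMa.
Hence a = g sinθ/(1+k) = 9.8×sin24.6°/1.667 = 2.448 m/s².
Starting from rest, L = ½at², so t = √(2L/a) = √(2×3.69/2.448) ≈ 1.74 s.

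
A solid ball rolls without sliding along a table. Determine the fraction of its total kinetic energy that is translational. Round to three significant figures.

fraction ≈ 0.714

With I = (2/5)MR², the ratio k = I/(MR²) is 0.4.
Since ω = v/R, the translational part is ½Mv² and the rotational part is ½I(v/R)² = ½kMv²; the total is ½(1+k)Mv².
The translational fraction is therefore 1/(1+k) = 1/1.4 ≈ 0.714.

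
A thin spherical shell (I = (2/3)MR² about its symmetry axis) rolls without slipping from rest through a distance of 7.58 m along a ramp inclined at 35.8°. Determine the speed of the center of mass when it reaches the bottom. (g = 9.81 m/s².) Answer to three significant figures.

v ≈ 7.22 m/s

For this body I = (2/3)MR², i.e. k = I/(MR²) = 2/3.
Pure rolling means v = ωR; then KE = ½Mv² + ½I(v/R)² = ½(1+k)Mv² = (5/6)Mv².
The vertical drop is h = L sinθ = 7.58 × sin35.8° = 4.434 m.
Setting Mgh = (5/6)Mv² gives v = √(2gh/(1+k)) = √(2·9.81·4.434/1.667) ≈ 7.22 m/s.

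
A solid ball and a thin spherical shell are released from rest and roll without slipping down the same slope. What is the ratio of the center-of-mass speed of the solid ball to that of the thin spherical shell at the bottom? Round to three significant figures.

v_ratio ≈ 1.09

Each satisfies Mgh = ½(1+k)Mv² with k = I/(MR²), so v ∝ 1/√(1+k).
For the solid ball k = 0.4; for the thin spherical shell k = 2/3.
v₁/v₂ = √((1+k₂)/(1+k₁)) = √(1.667/1.4) ≈ 1.09.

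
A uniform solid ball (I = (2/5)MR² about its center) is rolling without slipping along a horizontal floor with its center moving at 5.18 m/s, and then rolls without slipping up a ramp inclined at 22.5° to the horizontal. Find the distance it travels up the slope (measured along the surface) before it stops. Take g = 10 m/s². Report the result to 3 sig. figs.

The moment of inertia is (2/5)MR², giving k ≡ I/(MR²) = 0.4.
Rolling without slipping gives ω = v/R, so the total kinetic energy is ½Mv² + ½Iω² = ½(1+k)Mv² = (7/10)Mv².
Setting this equal to Mgh gives the vertical rise h = (1+k)v₀²/(2g) = 1.4×5.18²/(2×10) = 1.878 m.
Along the incline, d = h/sinθ = 1.878/sin22.5° ≈ 4.91 m.

d ≈ 4.91 m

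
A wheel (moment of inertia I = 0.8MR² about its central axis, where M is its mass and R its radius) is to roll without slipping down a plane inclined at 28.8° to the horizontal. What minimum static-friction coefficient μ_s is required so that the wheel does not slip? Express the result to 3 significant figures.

μ_min ≈ 0.244

For this body I = 0.8MR², i.e. k = I/(MR²) = 0.8.
Translational: Mg sinθ − f = Ma. Rotational about the CM: fR = Iα = kMRa, so f = kMa.
These give a = g sinθ/(1+k) and the required friction f = kMg sinθ/(1+k).
With N = Mg cosθ, the no-slip condition f ≤ μN gives μ_min = f/N = k tanθ/(1+k).
μ_min = 0.8 × tan28.8° / 1.8 ≈ 0.244.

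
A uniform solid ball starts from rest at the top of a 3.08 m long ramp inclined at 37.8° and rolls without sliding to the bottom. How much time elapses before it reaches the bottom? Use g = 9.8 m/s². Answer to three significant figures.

t ≈ 1.20 s

With I = (2/5)MR², the ratio k = I/(MR²) is 0.4.
Newton's second law down the slope: Mg sinθ − f = Ma. The torque equation fR = Iα (with α = a/R) gives f = kMa.
Hence a = g sinθ/(1+k) = 9.8×sin37.8°/1.4 = 4.29 m/s².
Starting from rest, L = ½at², so t = √(2L/a) = √(2×3.08/4.29) ≈ 1.20 s.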